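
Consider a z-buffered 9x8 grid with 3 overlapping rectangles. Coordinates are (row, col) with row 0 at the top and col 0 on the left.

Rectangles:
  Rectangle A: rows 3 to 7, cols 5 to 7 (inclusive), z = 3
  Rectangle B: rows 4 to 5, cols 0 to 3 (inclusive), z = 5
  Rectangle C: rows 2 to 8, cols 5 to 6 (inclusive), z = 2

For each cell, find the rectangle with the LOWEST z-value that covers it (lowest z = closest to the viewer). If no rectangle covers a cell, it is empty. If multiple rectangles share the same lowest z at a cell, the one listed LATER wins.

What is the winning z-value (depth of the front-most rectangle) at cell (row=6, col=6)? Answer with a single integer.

Check cell (6,6):
  A: rows 3-7 cols 5-7 z=3 -> covers; best now A (z=3)
  B: rows 4-5 cols 0-3 -> outside (row miss)
  C: rows 2-8 cols 5-6 z=2 -> covers; best now C (z=2)
Winner: C at z=2

Answer: 2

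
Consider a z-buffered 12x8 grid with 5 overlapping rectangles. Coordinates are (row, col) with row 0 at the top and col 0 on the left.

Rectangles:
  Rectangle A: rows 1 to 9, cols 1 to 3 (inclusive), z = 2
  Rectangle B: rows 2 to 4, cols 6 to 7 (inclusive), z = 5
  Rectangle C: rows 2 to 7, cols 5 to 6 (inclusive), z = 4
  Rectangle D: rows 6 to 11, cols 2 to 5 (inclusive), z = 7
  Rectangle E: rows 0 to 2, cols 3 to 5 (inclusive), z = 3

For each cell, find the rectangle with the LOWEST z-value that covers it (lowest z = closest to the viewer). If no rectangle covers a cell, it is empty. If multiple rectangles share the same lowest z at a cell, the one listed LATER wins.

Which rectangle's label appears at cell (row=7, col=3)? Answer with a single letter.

Check cell (7,3):
  A: rows 1-9 cols 1-3 z=2 -> covers; best now A (z=2)
  B: rows 2-4 cols 6-7 -> outside (row miss)
  C: rows 2-7 cols 5-6 -> outside (col miss)
  D: rows 6-11 cols 2-5 z=7 -> covers; best now A (z=2)
  E: rows 0-2 cols 3-5 -> outside (row miss)
Winner: A at z=2

Answer: A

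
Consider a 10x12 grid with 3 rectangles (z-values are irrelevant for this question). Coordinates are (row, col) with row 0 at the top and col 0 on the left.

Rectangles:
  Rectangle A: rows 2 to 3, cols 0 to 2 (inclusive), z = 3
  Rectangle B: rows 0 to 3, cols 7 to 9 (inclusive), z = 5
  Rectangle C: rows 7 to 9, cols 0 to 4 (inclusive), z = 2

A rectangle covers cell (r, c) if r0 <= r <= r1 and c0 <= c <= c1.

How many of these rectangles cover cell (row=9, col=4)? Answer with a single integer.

Answer: 1

Derivation:
Check cell (9,4):
  A: rows 2-3 cols 0-2 -> outside (row miss)
  B: rows 0-3 cols 7-9 -> outside (row miss)
  C: rows 7-9 cols 0-4 -> covers
Count covering = 1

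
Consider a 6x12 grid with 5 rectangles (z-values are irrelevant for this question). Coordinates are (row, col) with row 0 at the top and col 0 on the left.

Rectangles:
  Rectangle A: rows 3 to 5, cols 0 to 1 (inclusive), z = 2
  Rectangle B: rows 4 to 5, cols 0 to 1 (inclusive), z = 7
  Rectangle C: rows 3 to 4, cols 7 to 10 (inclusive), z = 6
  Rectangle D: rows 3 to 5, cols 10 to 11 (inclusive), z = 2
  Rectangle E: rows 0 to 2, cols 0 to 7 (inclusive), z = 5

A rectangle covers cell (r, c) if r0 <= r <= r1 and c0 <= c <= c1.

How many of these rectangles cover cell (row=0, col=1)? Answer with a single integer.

Check cell (0,1):
  A: rows 3-5 cols 0-1 -> outside (row miss)
  B: rows 4-5 cols 0-1 -> outside (row miss)
  C: rows 3-4 cols 7-10 -> outside (row miss)
  D: rows 3-5 cols 10-11 -> outside (row miss)
  E: rows 0-2 cols 0-7 -> covers
Count covering = 1

Answer: 1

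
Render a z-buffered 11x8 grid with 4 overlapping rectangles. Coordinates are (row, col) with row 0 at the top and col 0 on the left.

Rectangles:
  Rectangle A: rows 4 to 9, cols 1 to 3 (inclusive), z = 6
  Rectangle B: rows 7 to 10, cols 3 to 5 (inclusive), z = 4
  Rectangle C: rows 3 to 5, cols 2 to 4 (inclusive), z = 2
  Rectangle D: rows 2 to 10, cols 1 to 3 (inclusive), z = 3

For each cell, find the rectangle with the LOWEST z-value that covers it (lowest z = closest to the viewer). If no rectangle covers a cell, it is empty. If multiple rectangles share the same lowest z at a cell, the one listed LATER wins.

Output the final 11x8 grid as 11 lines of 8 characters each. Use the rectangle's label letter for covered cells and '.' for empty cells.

........
........
.DDD....
.DCCC...
.DCCC...
.DCCC...
.DDD....
.DDDBB..
.DDDBB..
.DDDBB..
.DDDBB..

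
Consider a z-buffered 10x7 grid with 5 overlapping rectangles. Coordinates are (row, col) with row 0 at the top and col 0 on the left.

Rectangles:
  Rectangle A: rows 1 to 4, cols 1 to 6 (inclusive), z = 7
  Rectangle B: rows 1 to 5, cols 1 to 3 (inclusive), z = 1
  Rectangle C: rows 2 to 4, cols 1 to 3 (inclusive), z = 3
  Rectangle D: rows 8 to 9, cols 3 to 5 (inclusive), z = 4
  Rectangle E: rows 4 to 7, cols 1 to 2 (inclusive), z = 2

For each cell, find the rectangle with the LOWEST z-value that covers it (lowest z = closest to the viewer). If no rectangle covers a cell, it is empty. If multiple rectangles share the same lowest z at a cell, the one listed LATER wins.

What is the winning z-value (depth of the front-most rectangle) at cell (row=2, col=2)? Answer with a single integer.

Answer: 1

Derivation:
Check cell (2,2):
  A: rows 1-4 cols 1-6 z=7 -> covers; best now A (z=7)
  B: rows 1-5 cols 1-3 z=1 -> covers; best now B (z=1)
  C: rows 2-4 cols 1-3 z=3 -> covers; best now B (z=1)
  D: rows 8-9 cols 3-5 -> outside (row miss)
  E: rows 4-7 cols 1-2 -> outside (row miss)
Winner: B at z=1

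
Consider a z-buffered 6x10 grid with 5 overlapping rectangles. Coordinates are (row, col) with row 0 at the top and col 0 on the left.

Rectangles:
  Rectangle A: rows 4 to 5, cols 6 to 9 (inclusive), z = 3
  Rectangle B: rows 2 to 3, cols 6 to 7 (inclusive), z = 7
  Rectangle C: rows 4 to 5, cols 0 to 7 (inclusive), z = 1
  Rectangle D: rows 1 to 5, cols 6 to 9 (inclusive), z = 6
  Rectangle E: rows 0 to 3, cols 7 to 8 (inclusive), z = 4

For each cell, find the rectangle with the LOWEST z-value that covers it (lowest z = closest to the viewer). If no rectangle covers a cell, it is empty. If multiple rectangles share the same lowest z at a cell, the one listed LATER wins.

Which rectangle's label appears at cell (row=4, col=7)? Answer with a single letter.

Answer: C

Derivation:
Check cell (4,7):
  A: rows 4-5 cols 6-9 z=3 -> covers; best now A (z=3)
  B: rows 2-3 cols 6-7 -> outside (row miss)
  C: rows 4-5 cols 0-7 z=1 -> covers; best now C (z=1)
  D: rows 1-5 cols 6-9 z=6 -> covers; best now C (z=1)
  E: rows 0-3 cols 7-8 -> outside (row miss)
Winner: C at z=1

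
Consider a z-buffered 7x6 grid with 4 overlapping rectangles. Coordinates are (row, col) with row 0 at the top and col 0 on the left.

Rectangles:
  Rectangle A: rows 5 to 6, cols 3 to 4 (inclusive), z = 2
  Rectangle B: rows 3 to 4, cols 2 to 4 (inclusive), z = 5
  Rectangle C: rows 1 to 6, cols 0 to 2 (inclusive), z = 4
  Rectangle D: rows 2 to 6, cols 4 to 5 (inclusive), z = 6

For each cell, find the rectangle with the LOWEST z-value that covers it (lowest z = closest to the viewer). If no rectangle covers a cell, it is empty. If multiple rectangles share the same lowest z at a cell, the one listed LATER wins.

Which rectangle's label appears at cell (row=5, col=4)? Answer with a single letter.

Check cell (5,4):
  A: rows 5-6 cols 3-4 z=2 -> covers; best now A (z=2)
  B: rows 3-4 cols 2-4 -> outside (row miss)
  C: rows 1-6 cols 0-2 -> outside (col miss)
  D: rows 2-6 cols 4-5 z=6 -> covers; best now A (z=2)
Winner: A at z=2

Answer: A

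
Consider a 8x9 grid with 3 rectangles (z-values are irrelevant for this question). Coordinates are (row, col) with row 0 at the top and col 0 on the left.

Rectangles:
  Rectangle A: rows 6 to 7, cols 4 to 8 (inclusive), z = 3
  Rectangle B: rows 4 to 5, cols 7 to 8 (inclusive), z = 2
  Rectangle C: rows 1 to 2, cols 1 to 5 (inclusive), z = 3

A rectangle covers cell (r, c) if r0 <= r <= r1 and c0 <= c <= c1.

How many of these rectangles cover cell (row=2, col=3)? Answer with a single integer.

Check cell (2,3):
  A: rows 6-7 cols 4-8 -> outside (row miss)
  B: rows 4-5 cols 7-8 -> outside (row miss)
  C: rows 1-2 cols 1-5 -> covers
Count covering = 1

Answer: 1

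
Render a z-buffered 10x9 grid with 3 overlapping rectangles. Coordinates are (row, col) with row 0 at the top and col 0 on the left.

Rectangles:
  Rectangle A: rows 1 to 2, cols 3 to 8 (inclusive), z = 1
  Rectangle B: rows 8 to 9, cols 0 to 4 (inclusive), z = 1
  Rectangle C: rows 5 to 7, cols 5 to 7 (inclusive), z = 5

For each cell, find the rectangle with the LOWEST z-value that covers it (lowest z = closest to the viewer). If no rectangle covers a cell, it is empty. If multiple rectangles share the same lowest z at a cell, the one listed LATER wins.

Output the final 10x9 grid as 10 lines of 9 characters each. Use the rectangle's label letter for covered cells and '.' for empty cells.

.........
...AAAAAA
...AAAAAA
.........
.........
.....CCC.
.....CCC.
.....CCC.
BBBBB....
BBBBB....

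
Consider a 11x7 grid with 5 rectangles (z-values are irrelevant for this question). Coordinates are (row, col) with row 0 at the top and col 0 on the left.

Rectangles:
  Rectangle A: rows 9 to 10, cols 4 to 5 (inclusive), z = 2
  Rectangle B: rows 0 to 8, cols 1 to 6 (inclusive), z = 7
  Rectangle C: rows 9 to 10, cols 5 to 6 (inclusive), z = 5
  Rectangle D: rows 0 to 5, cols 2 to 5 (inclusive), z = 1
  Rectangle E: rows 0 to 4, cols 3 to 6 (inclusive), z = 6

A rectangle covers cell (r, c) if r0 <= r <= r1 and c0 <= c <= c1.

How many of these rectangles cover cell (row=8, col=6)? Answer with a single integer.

Answer: 1

Derivation:
Check cell (8,6):
  A: rows 9-10 cols 4-5 -> outside (row miss)
  B: rows 0-8 cols 1-6 -> covers
  C: rows 9-10 cols 5-6 -> outside (row miss)
  D: rows 0-5 cols 2-5 -> outside (row miss)
  E: rows 0-4 cols 3-6 -> outside (row miss)
Count covering = 1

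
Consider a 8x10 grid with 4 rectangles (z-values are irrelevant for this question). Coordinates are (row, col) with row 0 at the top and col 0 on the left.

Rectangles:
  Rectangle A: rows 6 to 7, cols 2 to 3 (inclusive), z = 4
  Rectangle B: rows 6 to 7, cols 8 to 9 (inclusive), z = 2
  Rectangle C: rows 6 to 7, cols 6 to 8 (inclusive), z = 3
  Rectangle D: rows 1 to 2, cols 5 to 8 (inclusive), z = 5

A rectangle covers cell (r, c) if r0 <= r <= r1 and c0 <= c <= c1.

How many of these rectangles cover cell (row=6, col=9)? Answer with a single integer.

Answer: 1

Derivation:
Check cell (6,9):
  A: rows 6-7 cols 2-3 -> outside (col miss)
  B: rows 6-7 cols 8-9 -> covers
  C: rows 6-7 cols 6-8 -> outside (col miss)
  D: rows 1-2 cols 5-8 -> outside (row miss)
Count covering = 1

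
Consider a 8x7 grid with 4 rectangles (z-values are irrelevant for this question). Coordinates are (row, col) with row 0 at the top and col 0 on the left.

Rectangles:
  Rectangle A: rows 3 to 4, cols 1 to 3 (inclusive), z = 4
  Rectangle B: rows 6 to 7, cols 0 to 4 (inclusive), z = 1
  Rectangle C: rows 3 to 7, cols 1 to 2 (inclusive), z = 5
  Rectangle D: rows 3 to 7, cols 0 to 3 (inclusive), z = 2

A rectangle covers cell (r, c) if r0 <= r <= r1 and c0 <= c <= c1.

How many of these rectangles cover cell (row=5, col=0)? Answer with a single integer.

Answer: 1

Derivation:
Check cell (5,0):
  A: rows 3-4 cols 1-3 -> outside (row miss)
  B: rows 6-7 cols 0-4 -> outside (row miss)
  C: rows 3-7 cols 1-2 -> outside (col miss)
  D: rows 3-7 cols 0-3 -> covers
Count covering = 1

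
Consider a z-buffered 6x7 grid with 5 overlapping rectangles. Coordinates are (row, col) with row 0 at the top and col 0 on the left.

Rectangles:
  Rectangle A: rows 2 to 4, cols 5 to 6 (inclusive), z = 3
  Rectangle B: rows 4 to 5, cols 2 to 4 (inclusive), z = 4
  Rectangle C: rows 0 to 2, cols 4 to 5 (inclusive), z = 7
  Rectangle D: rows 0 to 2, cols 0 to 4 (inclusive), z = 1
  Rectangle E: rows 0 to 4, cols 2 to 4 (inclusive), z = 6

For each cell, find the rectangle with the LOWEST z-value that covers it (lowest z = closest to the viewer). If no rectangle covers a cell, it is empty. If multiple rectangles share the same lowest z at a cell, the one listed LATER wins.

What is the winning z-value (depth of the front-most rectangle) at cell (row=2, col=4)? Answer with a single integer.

Check cell (2,4):
  A: rows 2-4 cols 5-6 -> outside (col miss)
  B: rows 4-5 cols 2-4 -> outside (row miss)
  C: rows 0-2 cols 4-5 z=7 -> covers; best now C (z=7)
  D: rows 0-2 cols 0-4 z=1 -> covers; best now D (z=1)
  E: rows 0-4 cols 2-4 z=6 -> covers; best now D (z=1)
Winner: D at z=1

Answer: 1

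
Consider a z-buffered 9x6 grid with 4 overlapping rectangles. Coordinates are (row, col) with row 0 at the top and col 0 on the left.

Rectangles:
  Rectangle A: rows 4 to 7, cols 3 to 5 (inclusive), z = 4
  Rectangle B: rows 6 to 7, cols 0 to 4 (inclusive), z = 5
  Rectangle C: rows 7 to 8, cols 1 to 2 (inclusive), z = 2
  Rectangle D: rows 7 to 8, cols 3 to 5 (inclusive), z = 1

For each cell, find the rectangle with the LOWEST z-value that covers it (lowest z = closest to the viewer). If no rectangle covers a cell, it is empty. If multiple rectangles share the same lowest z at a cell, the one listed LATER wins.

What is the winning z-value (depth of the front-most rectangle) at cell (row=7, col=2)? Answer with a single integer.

Check cell (7,2):
  A: rows 4-7 cols 3-5 -> outside (col miss)
  B: rows 6-7 cols 0-4 z=5 -> covers; best now B (z=5)
  C: rows 7-8 cols 1-2 z=2 -> covers; best now C (z=2)
  D: rows 7-8 cols 3-5 -> outside (col miss)
Winner: C at z=2

Answer: 2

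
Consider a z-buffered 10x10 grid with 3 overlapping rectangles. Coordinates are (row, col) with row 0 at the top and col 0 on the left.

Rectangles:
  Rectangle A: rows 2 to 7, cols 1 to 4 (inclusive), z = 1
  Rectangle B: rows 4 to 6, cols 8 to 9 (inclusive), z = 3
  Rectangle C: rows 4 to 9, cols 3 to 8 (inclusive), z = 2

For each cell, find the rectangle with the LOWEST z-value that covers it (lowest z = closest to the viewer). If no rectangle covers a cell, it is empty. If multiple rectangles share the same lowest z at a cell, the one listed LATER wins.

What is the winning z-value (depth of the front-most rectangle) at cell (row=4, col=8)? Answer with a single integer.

Answer: 2

Derivation:
Check cell (4,8):
  A: rows 2-7 cols 1-4 -> outside (col miss)
  B: rows 4-6 cols 8-9 z=3 -> covers; best now B (z=3)
  C: rows 4-9 cols 3-8 z=2 -> covers; best now C (z=2)
Winner: C at z=2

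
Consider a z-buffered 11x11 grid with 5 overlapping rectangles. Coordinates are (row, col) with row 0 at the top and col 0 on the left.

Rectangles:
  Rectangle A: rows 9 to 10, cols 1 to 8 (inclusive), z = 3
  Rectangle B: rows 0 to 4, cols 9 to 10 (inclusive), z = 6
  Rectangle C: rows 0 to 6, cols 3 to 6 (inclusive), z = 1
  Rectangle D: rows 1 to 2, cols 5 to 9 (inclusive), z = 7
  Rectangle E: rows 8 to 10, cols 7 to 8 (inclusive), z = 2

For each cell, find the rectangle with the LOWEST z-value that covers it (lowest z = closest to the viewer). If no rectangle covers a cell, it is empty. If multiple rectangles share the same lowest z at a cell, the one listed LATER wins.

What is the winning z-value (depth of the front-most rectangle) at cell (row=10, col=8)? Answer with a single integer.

Check cell (10,8):
  A: rows 9-10 cols 1-8 z=3 -> covers; best now A (z=3)
  B: rows 0-4 cols 9-10 -> outside (row miss)
  C: rows 0-6 cols 3-6 -> outside (row miss)
  D: rows 1-2 cols 5-9 -> outside (row miss)
  E: rows 8-10 cols 7-8 z=2 -> covers; best now E (z=2)
Winner: E at z=2

Answer: 2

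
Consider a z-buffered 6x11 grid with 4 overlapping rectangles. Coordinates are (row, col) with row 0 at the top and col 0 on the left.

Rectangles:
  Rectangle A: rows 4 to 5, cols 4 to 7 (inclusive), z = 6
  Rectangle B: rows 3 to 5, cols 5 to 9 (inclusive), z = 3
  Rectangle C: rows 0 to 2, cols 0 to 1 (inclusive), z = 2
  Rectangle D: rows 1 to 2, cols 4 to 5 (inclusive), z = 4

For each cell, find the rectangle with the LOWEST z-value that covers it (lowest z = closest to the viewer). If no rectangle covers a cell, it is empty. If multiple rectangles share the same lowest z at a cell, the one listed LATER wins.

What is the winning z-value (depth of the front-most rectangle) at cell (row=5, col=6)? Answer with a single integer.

Check cell (5,6):
  A: rows 4-5 cols 4-7 z=6 -> covers; best now A (z=6)
  B: rows 3-5 cols 5-9 z=3 -> covers; best now B (z=3)
  C: rows 0-2 cols 0-1 -> outside (row miss)
  D: rows 1-2 cols 4-5 -> outside (row miss)
Winner: B at z=3

Answer: 3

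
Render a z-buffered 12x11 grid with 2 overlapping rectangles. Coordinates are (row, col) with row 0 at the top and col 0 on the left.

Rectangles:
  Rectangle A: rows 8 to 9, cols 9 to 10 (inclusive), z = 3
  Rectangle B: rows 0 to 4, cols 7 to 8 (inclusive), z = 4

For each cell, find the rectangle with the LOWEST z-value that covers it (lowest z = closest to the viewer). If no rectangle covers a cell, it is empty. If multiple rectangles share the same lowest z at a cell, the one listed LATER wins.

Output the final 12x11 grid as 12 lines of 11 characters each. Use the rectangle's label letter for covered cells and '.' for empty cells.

.......BB..
.......BB..
.......BB..
.......BB..
.......BB..
...........
...........
...........
.........AA
.........AA
...........
...........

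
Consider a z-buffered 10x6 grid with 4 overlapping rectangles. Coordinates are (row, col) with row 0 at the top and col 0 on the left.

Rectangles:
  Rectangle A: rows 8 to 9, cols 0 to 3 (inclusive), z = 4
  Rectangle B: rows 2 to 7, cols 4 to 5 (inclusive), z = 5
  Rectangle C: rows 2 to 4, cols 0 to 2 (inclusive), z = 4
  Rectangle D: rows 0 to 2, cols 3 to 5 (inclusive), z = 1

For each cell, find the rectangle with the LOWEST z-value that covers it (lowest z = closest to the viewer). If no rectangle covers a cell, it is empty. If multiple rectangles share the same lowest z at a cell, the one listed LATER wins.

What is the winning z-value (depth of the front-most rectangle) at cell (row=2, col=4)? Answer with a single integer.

Answer: 1

Derivation:
Check cell (2,4):
  A: rows 8-9 cols 0-3 -> outside (row miss)
  B: rows 2-7 cols 4-5 z=5 -> covers; best now B (z=5)
  C: rows 2-4 cols 0-2 -> outside (col miss)
  D: rows 0-2 cols 3-5 z=1 -> covers; best now D (z=1)
Winner: D at z=1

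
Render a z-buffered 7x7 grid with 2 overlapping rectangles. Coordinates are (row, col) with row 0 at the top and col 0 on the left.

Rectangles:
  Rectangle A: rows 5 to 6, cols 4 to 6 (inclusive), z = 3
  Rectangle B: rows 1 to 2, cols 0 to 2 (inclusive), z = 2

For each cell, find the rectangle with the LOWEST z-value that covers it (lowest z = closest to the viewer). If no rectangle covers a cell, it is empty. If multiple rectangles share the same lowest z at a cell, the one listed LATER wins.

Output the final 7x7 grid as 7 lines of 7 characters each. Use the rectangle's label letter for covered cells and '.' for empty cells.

.......
BBB....
BBB....
.......
.......
....AAA
....AAA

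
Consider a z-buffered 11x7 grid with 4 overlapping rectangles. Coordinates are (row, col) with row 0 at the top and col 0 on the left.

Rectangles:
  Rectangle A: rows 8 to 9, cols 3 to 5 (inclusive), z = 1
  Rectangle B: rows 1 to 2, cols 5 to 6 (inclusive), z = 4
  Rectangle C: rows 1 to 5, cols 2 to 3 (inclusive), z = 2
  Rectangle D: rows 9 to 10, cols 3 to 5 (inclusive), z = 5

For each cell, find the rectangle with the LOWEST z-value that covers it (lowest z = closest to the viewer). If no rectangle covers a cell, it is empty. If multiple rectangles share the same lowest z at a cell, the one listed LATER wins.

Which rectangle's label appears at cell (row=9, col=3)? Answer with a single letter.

Answer: A

Derivation:
Check cell (9,3):
  A: rows 8-9 cols 3-5 z=1 -> covers; best now A (z=1)
  B: rows 1-2 cols 5-6 -> outside (row miss)
  C: rows 1-5 cols 2-3 -> outside (row miss)
  D: rows 9-10 cols 3-5 z=5 -> covers; best now A (z=1)
Winner: A at z=1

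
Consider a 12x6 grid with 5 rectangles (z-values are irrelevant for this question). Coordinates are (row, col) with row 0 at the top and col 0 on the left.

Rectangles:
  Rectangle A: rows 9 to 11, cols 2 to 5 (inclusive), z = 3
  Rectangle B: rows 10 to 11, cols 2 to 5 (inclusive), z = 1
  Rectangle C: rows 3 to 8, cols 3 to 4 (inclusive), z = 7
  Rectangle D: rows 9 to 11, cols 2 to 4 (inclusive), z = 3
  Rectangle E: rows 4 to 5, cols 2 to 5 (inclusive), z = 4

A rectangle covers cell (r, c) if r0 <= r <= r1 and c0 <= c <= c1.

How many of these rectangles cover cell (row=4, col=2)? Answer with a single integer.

Check cell (4,2):
  A: rows 9-11 cols 2-5 -> outside (row miss)
  B: rows 10-11 cols 2-5 -> outside (row miss)
  C: rows 3-8 cols 3-4 -> outside (col miss)
  D: rows 9-11 cols 2-4 -> outside (row miss)
  E: rows 4-5 cols 2-5 -> covers
Count covering = 1

Answer: 1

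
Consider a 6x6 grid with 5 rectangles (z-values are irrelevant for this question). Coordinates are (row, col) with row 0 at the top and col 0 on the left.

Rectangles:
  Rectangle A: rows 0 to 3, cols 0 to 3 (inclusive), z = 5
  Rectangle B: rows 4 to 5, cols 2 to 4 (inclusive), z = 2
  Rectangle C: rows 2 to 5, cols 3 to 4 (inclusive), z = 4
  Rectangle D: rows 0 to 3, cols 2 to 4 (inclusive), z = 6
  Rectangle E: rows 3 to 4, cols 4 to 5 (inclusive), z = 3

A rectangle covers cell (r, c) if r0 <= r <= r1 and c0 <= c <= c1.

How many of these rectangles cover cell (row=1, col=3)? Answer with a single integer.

Check cell (1,3):
  A: rows 0-3 cols 0-3 -> covers
  B: rows 4-5 cols 2-4 -> outside (row miss)
  C: rows 2-5 cols 3-4 -> outside (row miss)
  D: rows 0-3 cols 2-4 -> covers
  E: rows 3-4 cols 4-5 -> outside (row miss)
Count covering = 2

Answer: 2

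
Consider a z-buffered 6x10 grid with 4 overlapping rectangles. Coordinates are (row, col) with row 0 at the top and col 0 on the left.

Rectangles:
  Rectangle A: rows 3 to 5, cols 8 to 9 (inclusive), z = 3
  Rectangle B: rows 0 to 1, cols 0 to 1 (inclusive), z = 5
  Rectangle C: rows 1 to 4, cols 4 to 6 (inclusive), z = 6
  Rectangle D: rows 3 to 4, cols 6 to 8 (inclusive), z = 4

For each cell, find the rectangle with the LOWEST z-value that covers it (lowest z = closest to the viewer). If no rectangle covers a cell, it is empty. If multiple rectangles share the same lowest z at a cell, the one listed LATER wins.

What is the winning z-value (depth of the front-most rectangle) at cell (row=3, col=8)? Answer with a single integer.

Check cell (3,8):
  A: rows 3-5 cols 8-9 z=3 -> covers; best now A (z=3)
  B: rows 0-1 cols 0-1 -> outside (row miss)
  C: rows 1-4 cols 4-6 -> outside (col miss)
  D: rows 3-4 cols 6-8 z=4 -> covers; best now A (z=3)
Winner: A at z=3

Answer: 3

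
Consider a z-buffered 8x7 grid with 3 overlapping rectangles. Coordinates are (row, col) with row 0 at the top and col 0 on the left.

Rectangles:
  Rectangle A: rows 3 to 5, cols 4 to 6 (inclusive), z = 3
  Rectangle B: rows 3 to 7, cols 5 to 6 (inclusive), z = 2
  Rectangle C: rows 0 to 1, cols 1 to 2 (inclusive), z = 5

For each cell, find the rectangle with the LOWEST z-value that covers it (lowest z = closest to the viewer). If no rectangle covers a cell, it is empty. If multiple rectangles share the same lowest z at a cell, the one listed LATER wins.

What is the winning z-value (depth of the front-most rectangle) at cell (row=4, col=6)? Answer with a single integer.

Check cell (4,6):
  A: rows 3-5 cols 4-6 z=3 -> covers; best now A (z=3)
  B: rows 3-7 cols 5-6 z=2 -> covers; best now B (z=2)
  C: rows 0-1 cols 1-2 -> outside (row miss)
Winner: B at z=2

Answer: 2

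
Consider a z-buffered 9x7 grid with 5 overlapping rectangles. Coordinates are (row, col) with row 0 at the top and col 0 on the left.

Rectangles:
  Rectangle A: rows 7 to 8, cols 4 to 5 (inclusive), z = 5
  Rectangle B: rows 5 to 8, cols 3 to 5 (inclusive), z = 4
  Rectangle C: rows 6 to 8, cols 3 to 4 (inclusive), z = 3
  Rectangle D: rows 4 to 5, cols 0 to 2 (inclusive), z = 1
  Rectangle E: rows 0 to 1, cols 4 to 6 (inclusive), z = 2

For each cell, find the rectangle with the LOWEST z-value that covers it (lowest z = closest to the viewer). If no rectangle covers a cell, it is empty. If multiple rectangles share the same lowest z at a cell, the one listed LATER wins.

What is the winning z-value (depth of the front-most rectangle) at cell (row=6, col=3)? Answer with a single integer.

Answer: 3

Derivation:
Check cell (6,3):
  A: rows 7-8 cols 4-5 -> outside (row miss)
  B: rows 5-8 cols 3-5 z=4 -> covers; best now B (z=4)
  C: rows 6-8 cols 3-4 z=3 -> covers; best now C (z=3)
  D: rows 4-5 cols 0-2 -> outside (row miss)
  E: rows 0-1 cols 4-6 -> outside (row miss)
Winner: C at z=3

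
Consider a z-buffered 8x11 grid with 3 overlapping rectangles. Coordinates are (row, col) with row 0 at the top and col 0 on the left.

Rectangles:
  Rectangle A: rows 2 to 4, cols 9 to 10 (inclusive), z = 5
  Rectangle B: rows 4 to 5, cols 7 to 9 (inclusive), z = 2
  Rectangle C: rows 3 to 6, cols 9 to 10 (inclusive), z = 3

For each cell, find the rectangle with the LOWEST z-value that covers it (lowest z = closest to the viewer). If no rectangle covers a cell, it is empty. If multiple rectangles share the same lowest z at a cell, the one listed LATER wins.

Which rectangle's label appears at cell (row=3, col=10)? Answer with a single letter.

Answer: C

Derivation:
Check cell (3,10):
  A: rows 2-4 cols 9-10 z=5 -> covers; best now A (z=5)
  B: rows 4-5 cols 7-9 -> outside (row miss)
  C: rows 3-6 cols 9-10 z=3 -> covers; best now C (z=3)
Winner: C at z=3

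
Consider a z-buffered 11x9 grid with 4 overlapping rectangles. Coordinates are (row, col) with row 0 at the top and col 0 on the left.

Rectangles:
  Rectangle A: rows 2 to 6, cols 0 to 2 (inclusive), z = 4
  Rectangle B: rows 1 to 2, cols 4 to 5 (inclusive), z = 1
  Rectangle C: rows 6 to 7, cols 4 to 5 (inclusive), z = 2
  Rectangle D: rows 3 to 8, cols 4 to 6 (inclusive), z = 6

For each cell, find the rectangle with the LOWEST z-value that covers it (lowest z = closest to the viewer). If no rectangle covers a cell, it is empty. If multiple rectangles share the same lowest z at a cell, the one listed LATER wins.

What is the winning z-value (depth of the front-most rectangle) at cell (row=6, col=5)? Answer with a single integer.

Check cell (6,5):
  A: rows 2-6 cols 0-2 -> outside (col miss)
  B: rows 1-2 cols 4-5 -> outside (row miss)
  C: rows 6-7 cols 4-5 z=2 -> covers; best now C (z=2)
  D: rows 3-8 cols 4-6 z=6 -> covers; best now C (z=2)
Winner: C at z=2

Answer: 2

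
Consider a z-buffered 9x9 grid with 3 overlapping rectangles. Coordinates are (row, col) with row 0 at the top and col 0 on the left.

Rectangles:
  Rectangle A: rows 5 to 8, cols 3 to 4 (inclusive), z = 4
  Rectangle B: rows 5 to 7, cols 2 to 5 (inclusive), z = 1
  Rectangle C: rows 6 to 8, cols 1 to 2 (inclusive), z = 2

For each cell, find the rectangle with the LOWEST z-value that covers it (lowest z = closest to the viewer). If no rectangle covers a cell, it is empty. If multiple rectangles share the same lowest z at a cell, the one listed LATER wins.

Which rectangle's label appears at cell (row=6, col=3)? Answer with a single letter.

Answer: B

Derivation:
Check cell (6,3):
  A: rows 5-8 cols 3-4 z=4 -> covers; best now A (z=4)
  B: rows 5-7 cols 2-5 z=1 -> covers; best now B (z=1)
  C: rows 6-8 cols 1-2 -> outside (col miss)
Winner: B at z=1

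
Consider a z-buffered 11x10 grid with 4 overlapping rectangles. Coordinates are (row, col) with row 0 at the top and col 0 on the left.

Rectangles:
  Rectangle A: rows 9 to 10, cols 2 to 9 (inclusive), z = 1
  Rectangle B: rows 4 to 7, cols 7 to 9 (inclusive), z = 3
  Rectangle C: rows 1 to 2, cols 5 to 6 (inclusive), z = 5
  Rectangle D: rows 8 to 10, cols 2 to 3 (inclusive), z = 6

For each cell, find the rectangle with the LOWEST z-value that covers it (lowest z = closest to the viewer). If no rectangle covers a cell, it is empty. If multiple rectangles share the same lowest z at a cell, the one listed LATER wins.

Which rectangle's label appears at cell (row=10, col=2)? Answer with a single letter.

Answer: A

Derivation:
Check cell (10,2):
  A: rows 9-10 cols 2-9 z=1 -> covers; best now A (z=1)
  B: rows 4-7 cols 7-9 -> outside (row miss)
  C: rows 1-2 cols 5-6 -> outside (row miss)
  D: rows 8-10 cols 2-3 z=6 -> covers; best now A (z=1)
Winner: A at z=1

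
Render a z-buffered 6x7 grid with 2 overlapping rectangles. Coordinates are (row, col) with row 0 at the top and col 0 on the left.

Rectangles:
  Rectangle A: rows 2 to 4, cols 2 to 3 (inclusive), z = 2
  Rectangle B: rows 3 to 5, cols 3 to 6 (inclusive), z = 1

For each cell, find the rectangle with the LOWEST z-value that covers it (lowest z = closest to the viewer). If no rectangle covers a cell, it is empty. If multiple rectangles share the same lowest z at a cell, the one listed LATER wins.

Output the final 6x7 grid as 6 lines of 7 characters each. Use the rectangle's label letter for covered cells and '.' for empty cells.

.......
.......
..AA...
..ABBBB
..ABBBB
...BBBB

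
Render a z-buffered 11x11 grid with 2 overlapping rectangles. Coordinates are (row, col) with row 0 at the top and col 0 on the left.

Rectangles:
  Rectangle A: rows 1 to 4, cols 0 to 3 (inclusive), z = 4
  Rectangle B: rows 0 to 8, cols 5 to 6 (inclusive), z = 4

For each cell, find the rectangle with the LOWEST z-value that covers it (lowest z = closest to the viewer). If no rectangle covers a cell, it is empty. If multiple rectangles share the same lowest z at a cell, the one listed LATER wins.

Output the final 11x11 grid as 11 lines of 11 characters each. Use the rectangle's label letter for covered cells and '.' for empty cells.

.....BB....
AAAA.BB....
AAAA.BB....
AAAA.BB....
AAAA.BB....
.....BB....
.....BB....
.....BB....
.....BB....
...........
...........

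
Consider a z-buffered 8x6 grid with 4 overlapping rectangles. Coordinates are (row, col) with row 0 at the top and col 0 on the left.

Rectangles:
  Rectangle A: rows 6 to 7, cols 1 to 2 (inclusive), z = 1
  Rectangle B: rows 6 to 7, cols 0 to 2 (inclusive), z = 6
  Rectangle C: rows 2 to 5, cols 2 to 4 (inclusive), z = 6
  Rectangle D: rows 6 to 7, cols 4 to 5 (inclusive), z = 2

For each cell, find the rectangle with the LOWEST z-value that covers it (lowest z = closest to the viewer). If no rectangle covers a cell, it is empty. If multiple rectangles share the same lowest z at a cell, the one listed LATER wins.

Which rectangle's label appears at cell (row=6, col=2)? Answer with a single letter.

Check cell (6,2):
  A: rows 6-7 cols 1-2 z=1 -> covers; best now A (z=1)
  B: rows 6-7 cols 0-2 z=6 -> covers; best now A (z=1)
  C: rows 2-5 cols 2-4 -> outside (row miss)
  D: rows 6-7 cols 4-5 -> outside (col miss)
Winner: A at z=1

Answer: A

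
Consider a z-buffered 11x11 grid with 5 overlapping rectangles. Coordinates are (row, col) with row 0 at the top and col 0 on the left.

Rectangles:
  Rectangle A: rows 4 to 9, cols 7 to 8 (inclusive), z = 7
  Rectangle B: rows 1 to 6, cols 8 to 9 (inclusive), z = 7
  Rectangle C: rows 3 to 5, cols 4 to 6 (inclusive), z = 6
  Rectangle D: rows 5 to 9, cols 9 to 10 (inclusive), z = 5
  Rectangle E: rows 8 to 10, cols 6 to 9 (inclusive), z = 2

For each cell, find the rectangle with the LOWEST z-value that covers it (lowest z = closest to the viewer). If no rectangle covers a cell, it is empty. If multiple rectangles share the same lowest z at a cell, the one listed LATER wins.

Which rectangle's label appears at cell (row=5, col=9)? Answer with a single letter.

Check cell (5,9):
  A: rows 4-9 cols 7-8 -> outside (col miss)
  B: rows 1-6 cols 8-9 z=7 -> covers; best now B (z=7)
  C: rows 3-5 cols 4-6 -> outside (col miss)
  D: rows 5-9 cols 9-10 z=5 -> covers; best now D (z=5)
  E: rows 8-10 cols 6-9 -> outside (row miss)
Winner: D at z=5

Answer: D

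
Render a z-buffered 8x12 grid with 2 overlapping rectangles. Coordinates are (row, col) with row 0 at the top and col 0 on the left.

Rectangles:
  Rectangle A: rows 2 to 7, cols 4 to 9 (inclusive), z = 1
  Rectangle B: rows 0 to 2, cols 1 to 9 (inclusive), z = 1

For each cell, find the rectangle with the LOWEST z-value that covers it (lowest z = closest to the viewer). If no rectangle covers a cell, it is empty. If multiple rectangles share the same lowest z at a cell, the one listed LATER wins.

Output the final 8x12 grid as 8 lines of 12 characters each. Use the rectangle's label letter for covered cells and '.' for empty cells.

.BBBBBBBBB..
.BBBBBBBBB..
.BBBBBBBBB..
....AAAAAA..
....AAAAAA..
....AAAAAA..
....AAAAAA..
....AAAAAA..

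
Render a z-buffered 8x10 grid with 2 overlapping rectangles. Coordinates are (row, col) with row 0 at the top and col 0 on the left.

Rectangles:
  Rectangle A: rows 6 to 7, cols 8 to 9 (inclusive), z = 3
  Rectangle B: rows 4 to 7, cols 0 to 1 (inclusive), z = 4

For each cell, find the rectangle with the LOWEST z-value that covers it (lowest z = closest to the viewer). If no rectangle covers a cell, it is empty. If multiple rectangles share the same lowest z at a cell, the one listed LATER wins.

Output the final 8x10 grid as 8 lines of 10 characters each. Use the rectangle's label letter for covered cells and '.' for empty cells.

..........
..........
..........
..........
BB........
BB........
BB......AA
BB......AA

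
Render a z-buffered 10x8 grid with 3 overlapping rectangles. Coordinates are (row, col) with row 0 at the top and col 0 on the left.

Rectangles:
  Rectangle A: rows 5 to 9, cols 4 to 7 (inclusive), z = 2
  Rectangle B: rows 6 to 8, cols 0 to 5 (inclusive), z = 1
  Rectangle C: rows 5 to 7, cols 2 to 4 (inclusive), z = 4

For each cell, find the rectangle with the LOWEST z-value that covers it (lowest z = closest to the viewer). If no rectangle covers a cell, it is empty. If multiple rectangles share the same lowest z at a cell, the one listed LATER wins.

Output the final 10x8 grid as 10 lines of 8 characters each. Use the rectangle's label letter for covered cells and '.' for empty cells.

........
........
........
........
........
..CCAAAA
BBBBBBAA
BBBBBBAA
BBBBBBAA
....AAAA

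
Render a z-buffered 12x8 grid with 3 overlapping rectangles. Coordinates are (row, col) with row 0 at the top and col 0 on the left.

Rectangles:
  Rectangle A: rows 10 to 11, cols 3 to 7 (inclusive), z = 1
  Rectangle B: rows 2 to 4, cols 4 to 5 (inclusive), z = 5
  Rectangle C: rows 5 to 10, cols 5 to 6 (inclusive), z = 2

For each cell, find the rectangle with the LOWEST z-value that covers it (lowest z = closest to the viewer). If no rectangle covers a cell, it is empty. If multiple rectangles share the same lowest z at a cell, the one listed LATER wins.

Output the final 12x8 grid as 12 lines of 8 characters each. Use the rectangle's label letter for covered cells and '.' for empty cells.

........
........
....BB..
....BB..
....BB..
.....CC.
.....CC.
.....CC.
.....CC.
.....CC.
...AAAAA
...AAAAA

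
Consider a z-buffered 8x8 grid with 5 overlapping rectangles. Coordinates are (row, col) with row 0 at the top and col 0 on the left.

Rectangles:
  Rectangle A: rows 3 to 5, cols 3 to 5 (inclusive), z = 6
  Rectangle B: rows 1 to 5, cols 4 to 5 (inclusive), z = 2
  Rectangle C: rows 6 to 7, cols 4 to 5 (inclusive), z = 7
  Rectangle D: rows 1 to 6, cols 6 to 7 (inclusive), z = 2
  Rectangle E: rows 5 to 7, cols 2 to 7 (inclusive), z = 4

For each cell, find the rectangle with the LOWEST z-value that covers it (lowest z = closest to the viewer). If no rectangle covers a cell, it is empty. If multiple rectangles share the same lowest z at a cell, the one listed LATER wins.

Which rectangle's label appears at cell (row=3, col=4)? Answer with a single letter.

Answer: B

Derivation:
Check cell (3,4):
  A: rows 3-5 cols 3-5 z=6 -> covers; best now A (z=6)
  B: rows 1-5 cols 4-5 z=2 -> covers; best now B (z=2)
  C: rows 6-7 cols 4-5 -> outside (row miss)
  D: rows 1-6 cols 6-7 -> outside (col miss)
  E: rows 5-7 cols 2-7 -> outside (row miss)
Winner: B at z=2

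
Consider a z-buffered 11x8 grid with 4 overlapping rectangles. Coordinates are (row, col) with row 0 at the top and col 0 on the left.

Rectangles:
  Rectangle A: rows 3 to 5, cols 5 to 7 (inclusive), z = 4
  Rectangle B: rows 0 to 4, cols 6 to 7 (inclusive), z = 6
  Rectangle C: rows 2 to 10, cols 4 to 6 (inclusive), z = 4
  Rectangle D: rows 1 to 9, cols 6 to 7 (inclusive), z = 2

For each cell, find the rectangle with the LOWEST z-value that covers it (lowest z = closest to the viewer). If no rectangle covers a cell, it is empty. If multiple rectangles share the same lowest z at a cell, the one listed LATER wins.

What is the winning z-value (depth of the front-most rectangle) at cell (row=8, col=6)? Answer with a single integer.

Answer: 2

Derivation:
Check cell (8,6):
  A: rows 3-5 cols 5-7 -> outside (row miss)
  B: rows 0-4 cols 6-7 -> outside (row miss)
  C: rows 2-10 cols 4-6 z=4 -> covers; best now C (z=4)
  D: rows 1-9 cols 6-7 z=2 -> covers; best now D (z=2)
Winner: D at z=2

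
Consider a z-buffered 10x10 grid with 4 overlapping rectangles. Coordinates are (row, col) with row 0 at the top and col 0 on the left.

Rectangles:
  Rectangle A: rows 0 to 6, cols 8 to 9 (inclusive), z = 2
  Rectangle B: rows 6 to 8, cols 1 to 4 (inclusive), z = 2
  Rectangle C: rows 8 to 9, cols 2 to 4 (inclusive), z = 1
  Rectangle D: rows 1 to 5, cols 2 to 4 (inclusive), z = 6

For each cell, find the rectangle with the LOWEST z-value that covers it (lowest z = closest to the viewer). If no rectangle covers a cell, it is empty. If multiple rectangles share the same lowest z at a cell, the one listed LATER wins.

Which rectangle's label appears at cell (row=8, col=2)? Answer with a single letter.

Answer: C

Derivation:
Check cell (8,2):
  A: rows 0-6 cols 8-9 -> outside (row miss)
  B: rows 6-8 cols 1-4 z=2 -> covers; best now B (z=2)
  C: rows 8-9 cols 2-4 z=1 -> covers; best now C (z=1)
  D: rows 1-5 cols 2-4 -> outside (row miss)
Winner: C at z=1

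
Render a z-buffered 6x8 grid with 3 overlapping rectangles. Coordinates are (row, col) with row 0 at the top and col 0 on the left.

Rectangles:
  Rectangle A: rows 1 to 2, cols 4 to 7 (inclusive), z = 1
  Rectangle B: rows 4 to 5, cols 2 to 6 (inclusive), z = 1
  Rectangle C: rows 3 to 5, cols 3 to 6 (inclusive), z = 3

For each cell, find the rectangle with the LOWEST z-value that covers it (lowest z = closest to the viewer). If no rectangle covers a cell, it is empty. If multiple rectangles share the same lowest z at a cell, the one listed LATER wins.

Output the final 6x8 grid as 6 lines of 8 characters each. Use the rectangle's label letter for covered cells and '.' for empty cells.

........
....AAAA
....AAAA
...CCCC.
..BBBBB.
..BBBBB.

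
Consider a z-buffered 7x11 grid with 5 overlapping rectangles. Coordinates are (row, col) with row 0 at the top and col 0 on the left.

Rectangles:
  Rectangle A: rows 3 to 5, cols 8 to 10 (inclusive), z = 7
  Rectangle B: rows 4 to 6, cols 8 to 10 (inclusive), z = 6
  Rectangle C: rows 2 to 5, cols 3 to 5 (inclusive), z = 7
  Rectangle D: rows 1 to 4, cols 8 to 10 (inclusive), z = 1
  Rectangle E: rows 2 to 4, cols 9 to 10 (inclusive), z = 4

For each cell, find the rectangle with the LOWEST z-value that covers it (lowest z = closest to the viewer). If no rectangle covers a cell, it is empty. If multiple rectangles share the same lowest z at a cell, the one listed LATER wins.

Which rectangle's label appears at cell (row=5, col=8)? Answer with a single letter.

Answer: B

Derivation:
Check cell (5,8):
  A: rows 3-5 cols 8-10 z=7 -> covers; best now A (z=7)
  B: rows 4-6 cols 8-10 z=6 -> covers; best now B (z=6)
  C: rows 2-5 cols 3-5 -> outside (col miss)
  D: rows 1-4 cols 8-10 -> outside (row miss)
  E: rows 2-4 cols 9-10 -> outside (row miss)
Winner: B at z=6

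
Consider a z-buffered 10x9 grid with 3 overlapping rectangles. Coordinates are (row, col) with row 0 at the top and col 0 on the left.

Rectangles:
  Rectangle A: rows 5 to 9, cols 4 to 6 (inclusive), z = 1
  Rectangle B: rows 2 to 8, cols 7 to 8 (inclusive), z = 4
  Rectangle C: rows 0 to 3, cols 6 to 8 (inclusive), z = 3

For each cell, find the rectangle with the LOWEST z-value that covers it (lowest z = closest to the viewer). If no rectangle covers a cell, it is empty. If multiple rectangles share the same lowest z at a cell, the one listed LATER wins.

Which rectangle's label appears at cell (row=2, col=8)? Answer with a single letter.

Answer: C

Derivation:
Check cell (2,8):
  A: rows 5-9 cols 4-6 -> outside (row miss)
  B: rows 2-8 cols 7-8 z=4 -> covers; best now B (z=4)
  C: rows 0-3 cols 6-8 z=3 -> covers; best now C (z=3)
Winner: C at z=3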